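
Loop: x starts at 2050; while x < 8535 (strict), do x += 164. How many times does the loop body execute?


Step 1: x goes from 2050 toward 8535 by 164; the body runs while x<8535, so iterations = ceil((bound-start)/step)
Step 2: Distance=6485
Step 3: ceil(6485/164)=40

40


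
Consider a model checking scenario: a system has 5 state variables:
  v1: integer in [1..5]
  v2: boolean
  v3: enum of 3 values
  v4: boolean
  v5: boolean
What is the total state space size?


State space = product of domain sizes of all variables.
Domain sizes:
  v1 (integer in [1..5]): 5
  v2 (boolean): 2
  v3 (enum of 3 values): 3
  v4 (boolean): 2
  v5 (boolean): 2
Product = 5 * 2 * 3 * 2 * 2 = 120

120


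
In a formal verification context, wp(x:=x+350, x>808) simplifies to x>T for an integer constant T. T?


Formula: wp(x:=E, P) = P[E/x] (substitute E for x in postcondition)
Step 1: Postcondition: x>808
Step 2: Substitute x+350 for x: x+350>808
Step 3: Solve for x: x > 808-350 = 458

458


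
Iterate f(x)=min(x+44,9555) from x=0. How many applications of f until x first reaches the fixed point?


Step 1: x=0, cap=9555, increment=44
Step 2: x grows by 44 each step until capped at 9555; fixed point is x=9555
Step 3: iterations = ceil(9555/44) = 218

218


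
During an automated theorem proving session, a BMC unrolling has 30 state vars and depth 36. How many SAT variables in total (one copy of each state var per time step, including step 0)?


BMC unrolls to depth k, creating one copy of each state var for steps 0..k.
Step count = 36 + 1 = 37 (steps 0 through 36)
Vars per step = 30
Total = 30 * 37 = 1110

1110


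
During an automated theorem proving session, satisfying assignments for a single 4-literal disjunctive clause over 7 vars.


Step 1: Total=2^7=128
Step 2: Unsat when all 4 false: 2^3=8
Step 3: Sat=128-8=120

120


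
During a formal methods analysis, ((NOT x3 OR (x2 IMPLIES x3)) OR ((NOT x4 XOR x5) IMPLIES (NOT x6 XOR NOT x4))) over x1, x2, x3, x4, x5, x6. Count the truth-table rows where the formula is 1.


Formula: ((NOT x3 OR (x2 IMPLIES x3)) OR ((NOT x4 XOR x5) IMPLIES (NOT x6 XOR NOT x4))) over 6 vars (64 rows)
Evaluate each row (x1, x2, x3, x4, x5, x6 as bits, MSB first):
  row 0 [000000]: ((NOT 0 OR (0 IMPLIES 0)) OR ((NOT 0 XOR 0) IMPLIES (NOT 0 XOR NOT 0))) -> 1
  row 1 [000001]: ((NOT 0 OR (0 IMPLIES 0)) OR ((NOT 0 XOR 0) IMPLIES (NOT 1 XOR NOT 0))) -> 1
  row 2 [000010]: ((NOT 0 OR (0 IMPLIES 0)) OR ((NOT 0 XOR 1) IMPLIES (NOT 0 XOR NOT 0))) -> 1
  row 3 [000011]: ((NOT 0 OR (0 IMPLIES 0)) OR ((NOT 0 XOR 1) IMPLIES (NOT 1 XOR NOT 0))) -> 1
  row 4 [000100]: ((NOT 0 OR (0 IMPLIES 0)) OR ((NOT 1 XOR 0) IMPLIES (NOT 0 XOR NOT 1))) -> 1
  (every remaining row is evaluated the same way; all 64 results are listed next)
Full result column, 8 rows per line (x1,x2,x3 fixed per line; x4,x5,x6 runs 000..111 left to right):
  rows 0-7 [x1,x2,x3=000]: 11111111  (ones: 8)
  rows 8-15 [x1,x2,x3=001]: 11111111  (ones: 8)
  rows 16-23 [x1,x2,x3=010]: 11111111  (ones: 8)
  rows 24-31 [x1,x2,x3=011]: 11111111  (ones: 8)
  rows 32-39 [x1,x2,x3=100]: 11111111  (ones: 8)
  rows 40-47 [x1,x2,x3=101]: 11111111  (ones: 8)
  rows 48-55 [x1,x2,x3=110]: 11111111  (ones: 8)
  rows 56-63 [x1,x2,x3=111]: 11111111  (ones: 8)
Count of 1-rows = 8+8+8+8+8+8+8+8 = 64

64


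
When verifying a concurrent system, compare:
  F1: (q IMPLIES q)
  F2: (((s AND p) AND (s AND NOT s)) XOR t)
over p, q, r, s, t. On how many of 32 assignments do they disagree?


F1 = (q IMPLIES q)
F2 = (((s AND p) AND (s AND NOT s)) XOR t)
Evaluate both on each of 32 rows (bits = p,q,r,s,t):
  row 0 [00000]: F1=1 F2=0 (differ) -> 1
  row 1 [00001]: F1=1 F2=1 -> 0
  row 2 [00010]: F1=1 F2=0 (differ) -> 1
  row 3 [00011]: F1=1 F2=1 -> 0
  row 4 [00100]: F1=1 F2=0 (differ) -> 1
  row 5 [00101]: F1=1 F2=1 -> 0
  row 6 [00110]: F1=1 F2=0 (differ) -> 1
  row 7 [00111]: F1=1 F2=1 -> 0
  row 8 [01000]: F1=1 F2=0 (differ) -> 1
  row 9 [01001]: F1=1 F2=1 -> 0
  row 10 [01010]: F1=1 F2=0 (differ) -> 1
  row 11 [01011]: F1=1 F2=1 -> 0
  row 12 [01100]: F1=1 F2=0 (differ) -> 1
  row 13 [01101]: F1=1 F2=1 -> 0
  row 14 [01110]: F1=1 F2=0 (differ) -> 1
  row 15 [01111]: F1=1 F2=1 -> 0
  row 16 [10000]: F1=1 F2=0 (differ) -> 1
  row 17 [10001]: F1=1 F2=1 -> 0
  row 18 [10010]: F1=1 F2=0 (differ) -> 1
  row 19 [10011]: F1=1 F2=1 -> 0
  row 20 [10100]: F1=1 F2=0 (differ) -> 1
  row 21 [10101]: F1=1 F2=1 -> 0
  row 22 [10110]: F1=1 F2=0 (differ) -> 1
  row 23 [10111]: F1=1 F2=1 -> 0
  row 24 [11000]: F1=1 F2=0 (differ) -> 1
  row 25 [11001]: F1=1 F2=1 -> 0
  row 26 [11010]: F1=1 F2=0 (differ) -> 1
  row 27 [11011]: F1=1 F2=1 -> 0
  row 28 [11100]: F1=1 F2=0 (differ) -> 1
  row 29 [11101]: F1=1 F2=1 -> 0
  row 30 [11110]: F1=1 F2=0 (differ) -> 1
  row 31 [11111]: F1=1 F2=1 -> 0
Full result column, 8 rows per line (p,q fixed per line; r,s,t runs 000..111 left to right):
  rows 0-7 [p,q=00]: 10101010  (ones: 4)
  rows 8-15 [p,q=01]: 10101010  (ones: 4)
  rows 16-23 [p,q=10]: 10101010  (ones: 4)
  rows 24-31 [p,q=11]: 10101010  (ones: 4)
Disagreements = 4+4+4+4 = 16

16


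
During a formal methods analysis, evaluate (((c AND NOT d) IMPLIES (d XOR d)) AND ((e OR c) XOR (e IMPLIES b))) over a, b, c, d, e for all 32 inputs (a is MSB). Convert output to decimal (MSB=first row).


Formula: (((c AND NOT d) IMPLIES (d XOR d)) AND ((e OR c) XOR (e IMPLIES b))) over a, b, c, d, e (32 rows)
Evaluate each row (bits = a,b,c,d,e, MSB first):
  row 0 [00000]: (((0 AND NOT 0) IMPLIES (0 XOR 0)) AND ((0 OR 0) XOR (0 IMPLIES 0))) -> 1
  row 1 [00001]: (((0 AND NOT 0) IMPLIES (0 XOR 0)) AND ((1 OR 0) XOR (1 IMPLIES 0))) -> 1
  row 2 [00010]: (((0 AND NOT 1) IMPLIES (1 XOR 1)) AND ((0 OR 0) XOR (0 IMPLIES 0))) -> 1
  row 3 [00011]: (((0 AND NOT 1) IMPLIES (1 XOR 1)) AND ((1 OR 0) XOR (1 IMPLIES 0))) -> 1
  row 4 [00100]: (((1 AND NOT 0) IMPLIES (0 XOR 0)) AND ((0 OR 1) XOR (0 IMPLIES 0))) -> 0
  row 5 [00101]: (((1 AND NOT 0) IMPLIES (0 XOR 0)) AND ((1 OR 1) XOR (1 IMPLIES 0))) -> 0
  row 6 [00110]: (((1 AND NOT 1) IMPLIES (1 XOR 1)) AND ((0 OR 1) XOR (0 IMPLIES 0))) -> 0
  row 7 [00111]: (((1 AND NOT 1) IMPLIES (1 XOR 1)) AND ((1 OR 1) XOR (1 IMPLIES 0))) -> 1
  row 8 [01000]: (((0 AND NOT 0) IMPLIES (0 XOR 0)) AND ((0 OR 0) XOR (0 IMPLIES 1))) -> 1
  row 9 [01001]: (((0 AND NOT 0) IMPLIES (0 XOR 0)) AND ((1 OR 0) XOR (1 IMPLIES 1))) -> 0
  row 10 [01010]: (((0 AND NOT 1) IMPLIES (1 XOR 1)) AND ((0 OR 0) XOR (0 IMPLIES 1))) -> 1
  row 11 [01011]: (((0 AND NOT 1) IMPLIES (1 XOR 1)) AND ((1 OR 0) XOR (1 IMPLIES 1))) -> 0
  row 12 [01100]: (((1 AND NOT 0) IMPLIES (0 XOR 0)) AND ((0 OR 1) XOR (0 IMPLIES 1))) -> 0
  row 13 [01101]: (((1 AND NOT 0) IMPLIES (0 XOR 0)) AND ((1 OR 1) XOR (1 IMPLIES 1))) -> 0
  row 14 [01110]: (((1 AND NOT 1) IMPLIES (1 XOR 1)) AND ((0 OR 1) XOR (0 IMPLIES 1))) -> 0
  row 15 [01111]: (((1 AND NOT 1) IMPLIES (1 XOR 1)) AND ((1 OR 1) XOR (1 IMPLIES 1))) -> 0
  row 16 [10000]: (((0 AND NOT 0) IMPLIES (0 XOR 0)) AND ((0 OR 0) XOR (0 IMPLIES 0))) -> 1
  row 17 [10001]: (((0 AND NOT 0) IMPLIES (0 XOR 0)) AND ((1 OR 0) XOR (1 IMPLIES 0))) -> 1
  row 18 [10010]: (((0 AND NOT 1) IMPLIES (1 XOR 1)) AND ((0 OR 0) XOR (0 IMPLIES 0))) -> 1
  row 19 [10011]: (((0 AND NOT 1) IMPLIES (1 XOR 1)) AND ((1 OR 0) XOR (1 IMPLIES 0))) -> 1
  row 20 [10100]: (((1 AND NOT 0) IMPLIES (0 XOR 0)) AND ((0 OR 1) XOR (0 IMPLIES 0))) -> 0
  row 21 [10101]: (((1 AND NOT 0) IMPLIES (0 XOR 0)) AND ((1 OR 1) XOR (1 IMPLIES 0))) -> 0
  row 22 [10110]: (((1 AND NOT 1) IMPLIES (1 XOR 1)) AND ((0 OR 1) XOR (0 IMPLIES 0))) -> 0
  row 23 [10111]: (((1 AND NOT 1) IMPLIES (1 XOR 1)) AND ((1 OR 1) XOR (1 IMPLIES 0))) -> 1
  row 24 [11000]: (((0 AND NOT 0) IMPLIES (0 XOR 0)) AND ((0 OR 0) XOR (0 IMPLIES 1))) -> 1
  row 25 [11001]: (((0 AND NOT 0) IMPLIES (0 XOR 0)) AND ((1 OR 0) XOR (1 IMPLIES 1))) -> 0
  row 26 [11010]: (((0 AND NOT 1) IMPLIES (1 XOR 1)) AND ((0 OR 0) XOR (0 IMPLIES 1))) -> 1
  row 27 [11011]: (((0 AND NOT 1) IMPLIES (1 XOR 1)) AND ((1 OR 0) XOR (1 IMPLIES 1))) -> 0
  row 28 [11100]: (((1 AND NOT 0) IMPLIES (0 XOR 0)) AND ((0 OR 1) XOR (0 IMPLIES 1))) -> 0
  row 29 [11101]: (((1 AND NOT 0) IMPLIES (0 XOR 0)) AND ((1 OR 1) XOR (1 IMPLIES 1))) -> 0
  row 30 [11110]: (((1 AND NOT 1) IMPLIES (1 XOR 1)) AND ((0 OR 1) XOR (0 IMPLIES 1))) -> 0
  row 31 [11111]: (((1 AND NOT 1) IMPLIES (1 XOR 1)) AND ((1 OR 1) XOR (1 IMPLIES 1))) -> 0
Full result column, 4 rows per line (a,b,c fixed per line; d,e runs 00..11 left to right):
  rows 0-3 [a,b,c=000]: 1111  = hex F
  rows 4-7 [a,b,c=001]: 0001  = hex 1
  rows 8-11 [a,b,c=010]: 1010  = hex A
  rows 12-15 [a,b,c=011]: 0000  = hex 0
  rows 16-19 [a,b,c=100]: 1111  = hex F
  rows 20-23 [a,b,c=101]: 0001  = hex 1
  rows 24-27 [a,b,c=110]: 1010  = hex A
  rows 28-31 [a,b,c=111]: 0000  = hex 0
Output column (row 0 .. row 31) = 11110001101000001111000110100000
Output column grouped in 4s = 1111 0001 1010 0000 1111 0001 1010 0000 = 0xF1A0F1A0
Convert to decimal digit by digit (value = value*16 + digit):
  F -> 15
  15*16 + 1 = 241
  241*16 + 10 (A) = 3866
  3866*16 + 0 = 61856
  61856*16 + 15 (F) = 989711
  989711*16 + 1 = 15835377
  15835377*16 + 10 (A) = 253366042
  253366042*16 + 0 = 4053856672
Decimal = 4053856672

4053856672


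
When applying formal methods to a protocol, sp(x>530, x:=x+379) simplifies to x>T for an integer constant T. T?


Formula: sp(P, x:=E) = exists old_x. (x = E[old_x/x]) AND P[old_x/x] (old_x is the value of x before the assignment; eliminate old_x by solving x = E[old_x/x] for old_x)
Step 1: Precondition P: x>530, i.e. old_x > 530
Step 2: Assignment gives x = old_x + 379, so old_x = x - 379
Step 3: Substitute into P: x - 379 > 530
Step 4: Simplify: x > 530+379 = 909

909


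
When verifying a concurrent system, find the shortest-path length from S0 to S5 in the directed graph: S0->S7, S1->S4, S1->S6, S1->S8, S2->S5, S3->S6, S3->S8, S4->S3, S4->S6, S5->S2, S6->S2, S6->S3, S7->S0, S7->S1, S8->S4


BFS layer-by-layer from S0:
  dist 0: {S0}
  dist 1: {S7}
  dist 2: {S1}
  dist 3: {S4, S6, S8}
  dist 4: {S2, S3}
  dist 5: {S5}
  -> S5 reached at distance 5
Shortest path length = 5

5


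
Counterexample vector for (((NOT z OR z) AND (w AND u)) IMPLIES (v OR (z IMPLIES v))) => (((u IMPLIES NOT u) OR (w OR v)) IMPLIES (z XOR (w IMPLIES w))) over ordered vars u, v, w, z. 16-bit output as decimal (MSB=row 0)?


F1 = (((NOT z OR z) AND (w AND u)) IMPLIES (v OR (z IMPLIES v)))
F2 = (((u IMPLIES NOT u) OR (w OR v)) IMPLIES (z XOR (w IMPLIES w)))
Counterexample to F1=>F2 is where F1=1 and F2=0.
Evaluate each row (bits = u,v,w,z, MSB first):
  row 0 [0000]: F1=1 F2=1 -> F1&~F2 -> 0
  row 1 [0001]: F1=1 F2=0 -> F1&~F2 -> 1
  row 2 [0010]: F1=1 F2=1 -> F1&~F2 -> 0
  row 3 [0011]: F1=1 F2=0 -> F1&~F2 -> 1
  row 4 [0100]: F1=1 F2=1 -> F1&~F2 -> 0
  row 5 [0101]: F1=1 F2=0 -> F1&~F2 -> 1
  row 6 [0110]: F1=1 F2=1 -> F1&~F2 -> 0
  row 7 [0111]: F1=1 F2=0 -> F1&~F2 -> 1
  row 8 [1000]: F1=1 F2=1 -> F1&~F2 -> 0
  row 9 [1001]: F1=1 F2=1 -> F1&~F2 -> 0
  row 10 [1010]: F1=1 F2=1 -> F1&~F2 -> 0
  row 11 [1011]: F1=0 F2=0 -> F1&~F2 -> 0
  row 12 [1100]: F1=1 F2=1 -> F1&~F2 -> 0
  row 13 [1101]: F1=1 F2=0 -> F1&~F2 -> 1
  row 14 [1110]: F1=1 F2=1 -> F1&~F2 -> 0
  row 15 [1111]: F1=1 F2=0 -> F1&~F2 -> 1
Full result column, 4 rows per line (u,v fixed per line; w,z runs 00..11 left to right):
  rows 0-3 [u,v=00]: 0101  = hex 5
  rows 4-7 [u,v=01]: 0101  = hex 5
  rows 8-11 [u,v=10]: 0000  = hex 0
  rows 12-15 [u,v=11]: 0101  = hex 5
Counterexample vector (row 0 .. row 15) = 0101010100000101
Output column grouped in 4s = 0101 0101 0000 0101 = 0x5505
Convert to decimal digit by digit (value = value*16 + digit):
  5 -> 5
  5*16 + 5 = 85
  85*16 + 0 = 1360
  1360*16 + 5 = 21765
Decimal = 21765

21765


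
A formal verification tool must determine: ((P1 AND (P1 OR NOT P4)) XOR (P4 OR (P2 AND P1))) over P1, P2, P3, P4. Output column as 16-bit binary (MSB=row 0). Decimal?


Formula: ((P1 AND (P1 OR NOT P4)) XOR (P4 OR (P2 AND P1))) over P1, P2, P3, P4 (16 rows)
Evaluate each row (bits = P1,P2,P3,P4, MSB first):
  row 0 [0000]: ((0 AND (0 OR NOT 0)) XOR (0 OR (0 AND 0))) -> 0
  row 1 [0001]: ((0 AND (0 OR NOT 1)) XOR (1 OR (0 AND 0))) -> 1
  row 2 [0010]: ((0 AND (0 OR NOT 0)) XOR (0 OR (0 AND 0))) -> 0
  row 3 [0011]: ((0 AND (0 OR NOT 1)) XOR (1 OR (0 AND 0))) -> 1
  row 4 [0100]: ((0 AND (0 OR NOT 0)) XOR (0 OR (1 AND 0))) -> 0
  row 5 [0101]: ((0 AND (0 OR NOT 1)) XOR (1 OR (1 AND 0))) -> 1
  row 6 [0110]: ((0 AND (0 OR NOT 0)) XOR (0 OR (1 AND 0))) -> 0
  row 7 [0111]: ((0 AND (0 OR NOT 1)) XOR (1 OR (1 AND 0))) -> 1
  row 8 [1000]: ((1 AND (1 OR NOT 0)) XOR (0 OR (0 AND 1))) -> 1
  row 9 [1001]: ((1 AND (1 OR NOT 1)) XOR (1 OR (0 AND 1))) -> 0
  row 10 [1010]: ((1 AND (1 OR NOT 0)) XOR (0 OR (0 AND 1))) -> 1
  row 11 [1011]: ((1 AND (1 OR NOT 1)) XOR (1 OR (0 AND 1))) -> 0
  row 12 [1100]: ((1 AND (1 OR NOT 0)) XOR (0 OR (1 AND 1))) -> 0
  row 13 [1101]: ((1 AND (1 OR NOT 1)) XOR (1 OR (1 AND 1))) -> 0
  row 14 [1110]: ((1 AND (1 OR NOT 0)) XOR (0 OR (1 AND 1))) -> 0
  row 15 [1111]: ((1 AND (1 OR NOT 1)) XOR (1 OR (1 AND 1))) -> 0
Full result column, 4 rows per line (P1,P2 fixed per line; P3,P4 runs 00..11 left to right):
  rows 0-3 [P1,P2=00]: 0101  = hex 5
  rows 4-7 [P1,P2=01]: 0101  = hex 5
  rows 8-11 [P1,P2=10]: 1010  = hex A
  rows 12-15 [P1,P2=11]: 0000  = hex 0
Output column (row 0 .. row 15) = 0101010110100000
Output column grouped in 4s = 0101 0101 1010 0000 = 0x55A0
Convert to decimal digit by digit (value = value*16 + digit):
  5 -> 5
  5*16 + 5 = 85
  85*16 + 10 (A) = 1370
  1370*16 + 0 = 21920
Decimal = 21920

21920


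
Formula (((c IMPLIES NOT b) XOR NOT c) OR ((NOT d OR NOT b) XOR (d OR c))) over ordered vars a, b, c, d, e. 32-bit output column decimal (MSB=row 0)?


Formula: (((c IMPLIES NOT b) XOR NOT c) OR ((NOT d OR NOT b) XOR (d OR c))) over a, b, c, d, e (32 rows)
Evaluate each row (bits = a,b,c,d,e, MSB first):
  row 0 [00000]: (((0 IMPLIES NOT 0) XOR NOT 0) OR ((NOT 0 OR NOT 0) XOR (0 OR 0))) -> 1
  row 1 [00001]: (((0 IMPLIES NOT 0) XOR NOT 0) OR ((NOT 0 OR NOT 0) XOR (0 OR 0))) -> 1
  row 2 [00010]: (((0 IMPLIES NOT 0) XOR NOT 0) OR ((NOT 1 OR NOT 0) XOR (1 OR 0))) -> 0
  row 3 [00011]: (((0 IMPLIES NOT 0) XOR NOT 0) OR ((NOT 1 OR NOT 0) XOR (1 OR 0))) -> 0
  row 4 [00100]: (((1 IMPLIES NOT 0) XOR NOT 1) OR ((NOT 0 OR NOT 0) XOR (0 OR 1))) -> 1
  row 5 [00101]: (((1 IMPLIES NOT 0) XOR NOT 1) OR ((NOT 0 OR NOT 0) XOR (0 OR 1))) -> 1
  row 6 [00110]: (((1 IMPLIES NOT 0) XOR NOT 1) OR ((NOT 1 OR NOT 0) XOR (1 OR 1))) -> 1
  row 7 [00111]: (((1 IMPLIES NOT 0) XOR NOT 1) OR ((NOT 1 OR NOT 0) XOR (1 OR 1))) -> 1
  row 8 [01000]: (((0 IMPLIES NOT 1) XOR NOT 0) OR ((NOT 0 OR NOT 1) XOR (0 OR 0))) -> 1
  row 9 [01001]: (((0 IMPLIES NOT 1) XOR NOT 0) OR ((NOT 0 OR NOT 1) XOR (0 OR 0))) -> 1
  row 10 [01010]: (((0 IMPLIES NOT 1) XOR NOT 0) OR ((NOT 1 OR NOT 1) XOR (1 OR 0))) -> 1
  row 11 [01011]: (((0 IMPLIES NOT 1) XOR NOT 0) OR ((NOT 1 OR NOT 1) XOR (1 OR 0))) -> 1
  row 12 [01100]: (((1 IMPLIES NOT 1) XOR NOT 1) OR ((NOT 0 OR NOT 1) XOR (0 OR 1))) -> 0
  row 13 [01101]: (((1 IMPLIES NOT 1) XOR NOT 1) OR ((NOT 0 OR NOT 1) XOR (0 OR 1))) -> 0
  row 14 [01110]: (((1 IMPLIES NOT 1) XOR NOT 1) OR ((NOT 1 OR NOT 1) XOR (1 OR 1))) -> 1
  row 15 [01111]: (((1 IMPLIES NOT 1) XOR NOT 1) OR ((NOT 1 OR NOT 1) XOR (1 OR 1))) -> 1
  row 16 [10000]: (((0 IMPLIES NOT 0) XOR NOT 0) OR ((NOT 0 OR NOT 0) XOR (0 OR 0))) -> 1
  row 17 [10001]: (((0 IMPLIES NOT 0) XOR NOT 0) OR ((NOT 0 OR NOT 0) XOR (0 OR 0))) -> 1
  row 18 [10010]: (((0 IMPLIES NOT 0) XOR NOT 0) OR ((NOT 1 OR NOT 0) XOR (1 OR 0))) -> 0
  row 19 [10011]: (((0 IMPLIES NOT 0) XOR NOT 0) OR ((NOT 1 OR NOT 0) XOR (1 OR 0))) -> 0
  row 20 [10100]: (((1 IMPLIES NOT 0) XOR NOT 1) OR ((NOT 0 OR NOT 0) XOR (0 OR 1))) -> 1
  row 21 [10101]: (((1 IMPLIES NOT 0) XOR NOT 1) OR ((NOT 0 OR NOT 0) XOR (0 OR 1))) -> 1
  row 22 [10110]: (((1 IMPLIES NOT 0) XOR NOT 1) OR ((NOT 1 OR NOT 0) XOR (1 OR 1))) -> 1
  row 23 [10111]: (((1 IMPLIES NOT 0) XOR NOT 1) OR ((NOT 1 OR NOT 0) XOR (1 OR 1))) -> 1
  row 24 [11000]: (((0 IMPLIES NOT 1) XOR NOT 0) OR ((NOT 0 OR NOT 1) XOR (0 OR 0))) -> 1
  row 25 [11001]: (((0 IMPLIES NOT 1) XOR NOT 0) OR ((NOT 0 OR NOT 1) XOR (0 OR 0))) -> 1
  row 26 [11010]: (((0 IMPLIES NOT 1) XOR NOT 0) OR ((NOT 1 OR NOT 1) XOR (1 OR 0))) -> 1
  row 27 [11011]: (((0 IMPLIES NOT 1) XOR NOT 0) OR ((NOT 1 OR NOT 1) XOR (1 OR 0))) -> 1
  row 28 [11100]: (((1 IMPLIES NOT 1) XOR NOT 1) OR ((NOT 0 OR NOT 1) XOR (0 OR 1))) -> 0
  row 29 [11101]: (((1 IMPLIES NOT 1) XOR NOT 1) OR ((NOT 0 OR NOT 1) XOR (0 OR 1))) -> 0
  row 30 [11110]: (((1 IMPLIES NOT 1) XOR NOT 1) OR ((NOT 1 OR NOT 1) XOR (1 OR 1))) -> 1
  row 31 [11111]: (((1 IMPLIES NOT 1) XOR NOT 1) OR ((NOT 1 OR NOT 1) XOR (1 OR 1))) -> 1
Full result column, 4 rows per line (a,b,c fixed per line; d,e runs 00..11 left to right):
  rows 0-3 [a,b,c=000]: 1100  = hex C
  rows 4-7 [a,b,c=001]: 1111  = hex F
  rows 8-11 [a,b,c=010]: 1111  = hex F
  rows 12-15 [a,b,c=011]: 0011  = hex 3
  rows 16-19 [a,b,c=100]: 1100  = hex C
  rows 20-23 [a,b,c=101]: 1111  = hex F
  rows 24-27 [a,b,c=110]: 1111  = hex F
  rows 28-31 [a,b,c=111]: 0011  = hex 3
Output column (row 0 .. row 31) = 11001111111100111100111111110011
Output column grouped in 4s = 1100 1111 1111 0011 1100 1111 1111 0011 = 0xCFF3CFF3
Convert to decimal digit by digit (value = value*16 + digit):
  C -> 12
  12*16 + 15 (F) = 207
  207*16 + 15 (F) = 3327
  3327*16 + 3 = 53235
  53235*16 + 12 (C) = 851772
  851772*16 + 15 (F) = 13628367
  13628367*16 + 15 (F) = 218053887
  218053887*16 + 3 = 3488862195
Decimal = 3488862195

3488862195


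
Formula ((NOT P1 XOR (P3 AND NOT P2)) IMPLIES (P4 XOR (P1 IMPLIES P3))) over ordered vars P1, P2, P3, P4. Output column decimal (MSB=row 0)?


Formula: ((NOT P1 XOR (P3 AND NOT P2)) IMPLIES (P4 XOR (P1 IMPLIES P3))) over P1, P2, P3, P4 (16 rows)
Evaluate each row (bits = P1,P2,P3,P4, MSB first):
  row 0 [0000]: ((NOT 0 XOR (0 AND NOT 0)) IMPLIES (0 XOR (0 IMPLIES 0))) -> 1
  row 1 [0001]: ((NOT 0 XOR (0 AND NOT 0)) IMPLIES (1 XOR (0 IMPLIES 0))) -> 0
  row 2 [0010]: ((NOT 0 XOR (1 AND NOT 0)) IMPLIES (0 XOR (0 IMPLIES 1))) -> 1
  row 3 [0011]: ((NOT 0 XOR (1 AND NOT 0)) IMPLIES (1 XOR (0 IMPLIES 1))) -> 1
  row 4 [0100]: ((NOT 0 XOR (0 AND NOT 1)) IMPLIES (0 XOR (0 IMPLIES 0))) -> 1
  row 5 [0101]: ((NOT 0 XOR (0 AND NOT 1)) IMPLIES (1 XOR (0 IMPLIES 0))) -> 0
  row 6 [0110]: ((NOT 0 XOR (1 AND NOT 1)) IMPLIES (0 XOR (0 IMPLIES 1))) -> 1
  row 7 [0111]: ((NOT 0 XOR (1 AND NOT 1)) IMPLIES (1 XOR (0 IMPLIES 1))) -> 0
  row 8 [1000]: ((NOT 1 XOR (0 AND NOT 0)) IMPLIES (0 XOR (1 IMPLIES 0))) -> 1
  row 9 [1001]: ((NOT 1 XOR (0 AND NOT 0)) IMPLIES (1 XOR (1 IMPLIES 0))) -> 1
  row 10 [1010]: ((NOT 1 XOR (1 AND NOT 0)) IMPLIES (0 XOR (1 IMPLIES 1))) -> 1
  row 11 [1011]: ((NOT 1 XOR (1 AND NOT 0)) IMPLIES (1 XOR (1 IMPLIES 1))) -> 0
  row 12 [1100]: ((NOT 1 XOR (0 AND NOT 1)) IMPLIES (0 XOR (1 IMPLIES 0))) -> 1
  row 13 [1101]: ((NOT 1 XOR (0 AND NOT 1)) IMPLIES (1 XOR (1 IMPLIES 0))) -> 1
  row 14 [1110]: ((NOT 1 XOR (1 AND NOT 1)) IMPLIES (0 XOR (1 IMPLIES 1))) -> 1
  row 15 [1111]: ((NOT 1 XOR (1 AND NOT 1)) IMPLIES (1 XOR (1 IMPLIES 1))) -> 1
Full result column, 4 rows per line (P1,P2 fixed per line; P3,P4 runs 00..11 left to right):
  rows 0-3 [P1,P2=00]: 1011  = hex B
  rows 4-7 [P1,P2=01]: 1010  = hex A
  rows 8-11 [P1,P2=10]: 1110  = hex E
  rows 12-15 [P1,P2=11]: 1111  = hex F
Output column (row 0 .. row 15) = 1011101011101111
Output column grouped in 4s = 1011 1010 1110 1111 = 0xBAEF
Convert to decimal digit by digit (value = value*16 + digit):
  B -> 11
  11*16 + 10 (A) = 186
  186*16 + 14 (E) = 2990
  2990*16 + 15 (F) = 47855
Decimal = 47855

47855


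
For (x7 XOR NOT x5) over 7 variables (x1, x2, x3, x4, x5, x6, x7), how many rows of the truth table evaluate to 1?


Formula: (x7 XOR NOT x5) over 7 vars (128 rows)
Evaluate each row (x1, x2, x3, x4, x5, x6, x7 as bits, MSB first):
  row 0 [0000000]: (0 XOR NOT 0) -> 1
  row 1 [0000001]: (1 XOR NOT 0) -> 0
  row 2 [0000010]: (0 XOR NOT 0) -> 1
  row 3 [0000011]: (1 XOR NOT 0) -> 0
  row 4 [0000100]: (0 XOR NOT 1) -> 0
  (every remaining row is evaluated the same way; all 128 results are listed next)
Full result column, 8 rows per line (x1,x2,x3,x4 fixed per line; x5,x6,x7 runs 000..111 left to right):
  rows 0-7 [x1,x2,x3,x4=0000]: 10100101  (ones: 4)
  rows 8-15 [x1,x2,x3,x4=0001]: 10100101  (ones: 4)
  rows 16-23 [x1,x2,x3,x4=0010]: 10100101  (ones: 4)
  rows 24-31 [x1,x2,x3,x4=0011]: 10100101  (ones: 4)
  rows 32-39 [x1,x2,x3,x4=0100]: 10100101  (ones: 4)
  rows 40-47 [x1,x2,x3,x4=0101]: 10100101  (ones: 4)
  rows 48-55 [x1,x2,x3,x4=0110]: 10100101  (ones: 4)
  rows 56-63 [x1,x2,x3,x4=0111]: 10100101  (ones: 4)
  rows 64-71 [x1,x2,x3,x4=1000]: 10100101  (ones: 4)
  rows 72-79 [x1,x2,x3,x4=1001]: 10100101  (ones: 4)
  rows 80-87 [x1,x2,x3,x4=1010]: 10100101  (ones: 4)
  rows 88-95 [x1,x2,x3,x4=1011]: 10100101  (ones: 4)
  rows 96-103 [x1,x2,x3,x4=1100]: 10100101  (ones: 4)
  rows 104-111 [x1,x2,x3,x4=1101]: 10100101  (ones: 4)
  rows 112-119 [x1,x2,x3,x4=1110]: 10100101  (ones: 4)
  rows 120-127 [x1,x2,x3,x4=1111]: 10100101  (ones: 4)
Count of 1-rows = 4+4+4+4+4+4+4+4+4+4+4+4+4+4+4+4 = 64

64


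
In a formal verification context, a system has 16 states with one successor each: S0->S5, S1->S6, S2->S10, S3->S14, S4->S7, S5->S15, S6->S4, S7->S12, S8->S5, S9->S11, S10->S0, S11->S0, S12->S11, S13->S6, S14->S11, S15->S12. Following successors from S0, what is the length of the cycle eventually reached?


Trace from S0 until a state repeats:
  S0 -> S5 -> S15 -> S12 -> S11 -> S0
S0 first seen at step 0, revisited at step 5.
Cycle length = 5 - 0 = 5

5


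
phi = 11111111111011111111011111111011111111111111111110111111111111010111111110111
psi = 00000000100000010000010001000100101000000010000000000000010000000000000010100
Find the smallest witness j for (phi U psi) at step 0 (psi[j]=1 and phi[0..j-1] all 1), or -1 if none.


(phi U psi) at 0: need smallest j with psi[j]=1 and phi[i]=1 for all i in [0,j).
Scan from step 0:
  step 0: phi=1, psi=0 -> continue
  step 1: phi=1, psi=0 -> continue
  step 2: phi=1, psi=0 -> continue
  step 3: phi=1, psi=0 -> continue
  step 8: psi=1 and phi held for [0,8) -> witness found
Witness step = 8

8


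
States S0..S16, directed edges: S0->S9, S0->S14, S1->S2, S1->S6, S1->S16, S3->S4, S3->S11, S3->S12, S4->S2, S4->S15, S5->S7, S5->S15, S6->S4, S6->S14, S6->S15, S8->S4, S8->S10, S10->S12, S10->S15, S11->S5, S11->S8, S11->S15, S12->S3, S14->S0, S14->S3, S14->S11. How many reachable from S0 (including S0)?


BFS from S0:
  layer 0: {S0}
  layer 1: {S9, S14}
  layer 2: {S3, S11}
  layer 3: {S4, S5, S8, S12, S15}
  layer 4: {S2, S7, S10}
Reachable set: {S0, S2, S3, S4, S5, S7, S8, S9, S10, S11, S12, S14, S15}
Count = 13

13


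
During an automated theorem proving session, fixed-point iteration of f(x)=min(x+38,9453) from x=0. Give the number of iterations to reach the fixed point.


Step 1: x=0, cap=9453, increment=38
Step 2: x grows by 38 each step until capped at 9453; fixed point is x=9453
Step 3: iterations = ceil(9453/38) = 249

249


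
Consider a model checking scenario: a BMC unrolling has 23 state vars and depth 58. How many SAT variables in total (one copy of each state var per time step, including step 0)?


BMC unrolls to depth k, creating one copy of each state var for steps 0..k.
Step count = 58 + 1 = 59 (steps 0 through 58)
Vars per step = 23
Total = 23 * 59 = 1357

1357


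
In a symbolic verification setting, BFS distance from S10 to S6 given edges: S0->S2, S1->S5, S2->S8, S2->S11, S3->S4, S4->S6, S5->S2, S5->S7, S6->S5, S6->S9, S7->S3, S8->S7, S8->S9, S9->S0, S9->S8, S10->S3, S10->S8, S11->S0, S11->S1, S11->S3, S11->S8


BFS layer-by-layer from S10:
  dist 0: {S10}
  dist 1: {S3, S8}
  dist 2: {S4, S7, S9}
  dist 3: {S0, S6}
  -> S6 reached at distance 3
Shortest path length = 3

3


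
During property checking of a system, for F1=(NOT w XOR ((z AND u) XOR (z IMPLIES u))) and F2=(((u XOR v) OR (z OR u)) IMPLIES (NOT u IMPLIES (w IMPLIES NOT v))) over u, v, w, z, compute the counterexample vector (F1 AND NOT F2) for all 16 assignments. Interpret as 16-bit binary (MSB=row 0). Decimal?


F1 = (NOT w XOR ((z AND u) XOR (z IMPLIES u)))
F2 = (((u XOR v) OR (z OR u)) IMPLIES (NOT u IMPLIES (w IMPLIES NOT v)))
Counterexample to F1=>F2 is where F1=1 and F2=0.
Evaluate each row (bits = u,v,w,z, MSB first):
  row 0 [0000]: F1=0 F2=1 -> F1&~F2 -> 0
  row 1 [0001]: F1=1 F2=1 -> F1&~F2 -> 0
  row 2 [0010]: F1=1 F2=1 -> F1&~F2 -> 0
  row 3 [0011]: F1=0 F2=1 -> F1&~F2 -> 0
  row 4 [0100]: F1=0 F2=1 -> F1&~F2 -> 0
  row 5 [0101]: F1=1 F2=1 -> F1&~F2 -> 0
  row 6 [0110]: F1=1 F2=0 -> F1&~F2 -> 1
  row 7 [0111]: F1=0 F2=0 -> F1&~F2 -> 0
  row 8 [1000]: F1=0 F2=1 -> F1&~F2 -> 0
  row 9 [1001]: F1=1 F2=1 -> F1&~F2 -> 0
  row 10 [1010]: F1=1 F2=1 -> F1&~F2 -> 0
  row 11 [1011]: F1=0 F2=1 -> F1&~F2 -> 0
  row 12 [1100]: F1=0 F2=1 -> F1&~F2 -> 0
  row 13 [1101]: F1=1 F2=1 -> F1&~F2 -> 0
  row 14 [1110]: F1=1 F2=1 -> F1&~F2 -> 0
  row 15 [1111]: F1=0 F2=1 -> F1&~F2 -> 0
Full result column, 4 rows per line (u,v fixed per line; w,z runs 00..11 left to right):
  rows 0-3 [u,v=00]: 0000  = hex 0
  rows 4-7 [u,v=01]: 0010  = hex 2
  rows 8-11 [u,v=10]: 0000  = hex 0
  rows 12-15 [u,v=11]: 0000  = hex 0
Counterexample vector (row 0 .. row 15) = 0000001000000000
Output column grouped in 4s = 0000 0010 0000 0000 = 0x0200
Convert to decimal digit by digit (value = value*16 + digit):
  0 -> 0
  0*16 + 2 = 2
  2*16 + 0 = 32
  32*16 + 0 = 512
Decimal = 512

512


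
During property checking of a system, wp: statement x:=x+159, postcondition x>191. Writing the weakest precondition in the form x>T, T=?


Formula: wp(x:=E, P) = P[E/x] (substitute E for x in postcondition)
Step 1: Postcondition: x>191
Step 2: Substitute x+159 for x: x+159>191
Step 3: Solve for x: x > 191-159 = 32

32


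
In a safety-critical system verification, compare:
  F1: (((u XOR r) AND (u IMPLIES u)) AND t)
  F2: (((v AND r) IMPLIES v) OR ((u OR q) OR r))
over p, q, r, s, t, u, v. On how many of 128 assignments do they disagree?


F1 = (((u XOR r) AND (u IMPLIES u)) AND t)
F2 = (((v AND r) IMPLIES v) OR ((u OR q) OR r))
Evaluate both on each of 128 rows (bits = p,q,r,s,t,u,v):
  row 0 [0000000]: F1=0 F2=1 (differ) -> 1
  row 1 [0000001]: F1=0 F2=1 (differ) -> 1
  row 2 [0000010]: F1=0 F2=1 (differ) -> 1
  row 3 [0000011]: F1=0 F2=1 (differ) -> 1
  row 4 [0000100]: F1=0 F2=1 (differ) -> 1
  (every remaining row is evaluated the same way; all 128 results are listed next)
Full result column, 8 rows per line (p,q,r,s fixed per line; t,u,v runs 000..111 left to right):
  rows 0-7 [p,q,r,s=0000]: 11111100  (ones: 6)
  rows 8-15 [p,q,r,s=0001]: 11111100  (ones: 6)
  rows 16-23 [p,q,r,s=0010]: 11110011  (ones: 6)
  rows 24-31 [p,q,r,s=0011]: 11110011  (ones: 6)
  rows 32-39 [p,q,r,s=0100]: 11111100  (ones: 6)
  rows 40-47 [p,q,r,s=0101]: 11111100  (ones: 6)
  rows 48-55 [p,q,r,s=0110]: 11110011  (ones: 6)
  rows 56-63 [p,q,r,s=0111]: 11110011  (ones: 6)
  rows 64-71 [p,q,r,s=1000]: 11111100  (ones: 6)
  rows 72-79 [p,q,r,s=1001]: 11111100  (ones: 6)
  rows 80-87 [p,q,r,s=1010]: 11110011  (ones: 6)
  rows 88-95 [p,q,r,s=1011]: 11110011  (ones: 6)
  rows 96-103 [p,q,r,s=1100]: 11111100  (ones: 6)
  rows 104-111 [p,q,r,s=1101]: 11111100  (ones: 6)
  rows 112-119 [p,q,r,s=1110]: 11110011  (ones: 6)
  rows 120-127 [p,q,r,s=1111]: 11110011  (ones: 6)
Disagreements = 6+6+6+6+6+6+6+6+6+6+6+6+6+6+6+6 = 96

96


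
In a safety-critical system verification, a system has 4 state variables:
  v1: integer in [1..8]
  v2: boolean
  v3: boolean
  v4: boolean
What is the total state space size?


State space = product of domain sizes of all variables.
Domain sizes:
  v1 (integer in [1..8]): 8
  v2 (boolean): 2
  v3 (boolean): 2
  v4 (boolean): 2
Product = 8 * 2 * 2 * 2 = 64

64


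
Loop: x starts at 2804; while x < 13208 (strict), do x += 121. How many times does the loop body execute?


Step 1: x goes from 2804 toward 13208 by 121; the body runs while x<13208, so iterations = ceil((bound-start)/step)
Step 2: Distance=10404
Step 3: ceil(10404/121)=86

86


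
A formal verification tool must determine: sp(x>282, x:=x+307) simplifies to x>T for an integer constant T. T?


Formula: sp(P, x:=E) = exists old_x. (x = E[old_x/x]) AND P[old_x/x] (old_x is the value of x before the assignment; eliminate old_x by solving x = E[old_x/x] for old_x)
Step 1: Precondition P: x>282, i.e. old_x > 282
Step 2: Assignment gives x = old_x + 307, so old_x = x - 307
Step 3: Substitute into P: x - 307 > 282
Step 4: Simplify: x > 282+307 = 589

589


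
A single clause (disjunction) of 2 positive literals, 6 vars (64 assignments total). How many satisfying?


Step 1: Total=2^6=64
Step 2: Unsat when all 2 false: 2^4=16
Step 3: Sat=64-16=48

48


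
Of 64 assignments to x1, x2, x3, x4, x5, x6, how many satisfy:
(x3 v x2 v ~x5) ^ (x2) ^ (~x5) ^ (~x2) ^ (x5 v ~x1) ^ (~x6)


CNF with 6 clauses over 6 vars (64 assignments).
An assignment satisfies CNF iff every clause has >=1 true literal.
Check each row (bits = x1,x2,x3,x4,x5,x6; clause T/F shown):
  row 0 [000000]: clauses=TFTTTT -> 0
  row 1 [000001]: clauses=TFTTTF -> 0
  row 2 [000010]: clauses=FFFTTT -> 0
  row 3 [000011]: clauses=FFFTTF -> 0
  row 4 [000100]: clauses=TFTTTT -> 0
  (every remaining row is evaluated the same way; all 64 results are listed next)
Full result column, 8 rows per line (x1,x2,x3 fixed per line; x4,x5,x6 runs 000..111 left to right):
  rows 0-7 [x1,x2,x3=000]: 00000000  (ones: 0)
  rows 8-15 [x1,x2,x3=001]: 00000000  (ones: 0)
  rows 16-23 [x1,x2,x3=010]: 00000000  (ones: 0)
  rows 24-31 [x1,x2,x3=011]: 00000000  (ones: 0)
  rows 32-39 [x1,x2,x3=100]: 00000000  (ones: 0)
  rows 40-47 [x1,x2,x3=101]: 00000000  (ones: 0)
  rows 48-55 [x1,x2,x3=110]: 00000000  (ones: 0)
  rows 56-63 [x1,x2,x3=111]: 00000000  (ones: 0)
Satisfying assignments = 0+0+0+0+0+0+0+0 = 0

0


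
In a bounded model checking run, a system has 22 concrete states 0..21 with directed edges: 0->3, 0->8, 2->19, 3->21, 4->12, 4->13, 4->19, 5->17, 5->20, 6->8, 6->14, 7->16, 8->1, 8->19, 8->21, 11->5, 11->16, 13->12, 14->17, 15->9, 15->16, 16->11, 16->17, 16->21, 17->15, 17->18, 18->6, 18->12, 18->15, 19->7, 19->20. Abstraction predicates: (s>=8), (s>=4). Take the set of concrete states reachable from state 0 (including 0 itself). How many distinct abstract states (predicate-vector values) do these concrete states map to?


BFS from 0:
Concrete reachable: {0, 1, 3, 5, 6, 7, 8, 9, 11, 12, 14, 15, 16, 17, 18, 19, 20, 21}
Abstract via predicates (s>=8), (s>=4):
  (0,0) <- {0, 1, 3}
  (0,1) <- {5, 6, 7}
  (1,1) <- {8, 9, 11, 12, 14, 15, 16, 17, 18, 19, 20, 21}
Distinct abstract states = 3

3


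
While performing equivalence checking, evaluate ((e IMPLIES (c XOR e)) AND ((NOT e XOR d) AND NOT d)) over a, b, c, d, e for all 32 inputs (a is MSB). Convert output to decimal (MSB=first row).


Formula: ((e IMPLIES (c XOR e)) AND ((NOT e XOR d) AND NOT d)) over a, b, c, d, e (32 rows)
Evaluate each row (bits = a,b,c,d,e, MSB first):
  row 0 [00000]: ((0 IMPLIES (0 XOR 0)) AND ((NOT 0 XOR 0) AND NOT 0)) -> 1
  row 1 [00001]: ((1 IMPLIES (0 XOR 1)) AND ((NOT 1 XOR 0) AND NOT 0)) -> 0
  row 2 [00010]: ((0 IMPLIES (0 XOR 0)) AND ((NOT 0 XOR 1) AND NOT 1)) -> 0
  row 3 [00011]: ((1 IMPLIES (0 XOR 1)) AND ((NOT 1 XOR 1) AND NOT 1)) -> 0
  row 4 [00100]: ((0 IMPLIES (1 XOR 0)) AND ((NOT 0 XOR 0) AND NOT 0)) -> 1
  row 5 [00101]: ((1 IMPLIES (1 XOR 1)) AND ((NOT 1 XOR 0) AND NOT 0)) -> 0
  row 6 [00110]: ((0 IMPLIES (1 XOR 0)) AND ((NOT 0 XOR 1) AND NOT 1)) -> 0
  row 7 [00111]: ((1 IMPLIES (1 XOR 1)) AND ((NOT 1 XOR 1) AND NOT 1)) -> 0
  row 8 [01000]: ((0 IMPLIES (0 XOR 0)) AND ((NOT 0 XOR 0) AND NOT 0)) -> 1
  row 9 [01001]: ((1 IMPLIES (0 XOR 1)) AND ((NOT 1 XOR 0) AND NOT 0)) -> 0
  row 10 [01010]: ((0 IMPLIES (0 XOR 0)) AND ((NOT 0 XOR 1) AND NOT 1)) -> 0
  row 11 [01011]: ((1 IMPLIES (0 XOR 1)) AND ((NOT 1 XOR 1) AND NOT 1)) -> 0
  row 12 [01100]: ((0 IMPLIES (1 XOR 0)) AND ((NOT 0 XOR 0) AND NOT 0)) -> 1
  row 13 [01101]: ((1 IMPLIES (1 XOR 1)) AND ((NOT 1 XOR 0) AND NOT 0)) -> 0
  row 14 [01110]: ((0 IMPLIES (1 XOR 0)) AND ((NOT 0 XOR 1) AND NOT 1)) -> 0
  row 15 [01111]: ((1 IMPLIES (1 XOR 1)) AND ((NOT 1 XOR 1) AND NOT 1)) -> 0
  row 16 [10000]: ((0 IMPLIES (0 XOR 0)) AND ((NOT 0 XOR 0) AND NOT 0)) -> 1
  row 17 [10001]: ((1 IMPLIES (0 XOR 1)) AND ((NOT 1 XOR 0) AND NOT 0)) -> 0
  row 18 [10010]: ((0 IMPLIES (0 XOR 0)) AND ((NOT 0 XOR 1) AND NOT 1)) -> 0
  row 19 [10011]: ((1 IMPLIES (0 XOR 1)) AND ((NOT 1 XOR 1) AND NOT 1)) -> 0
  row 20 [10100]: ((0 IMPLIES (1 XOR 0)) AND ((NOT 0 XOR 0) AND NOT 0)) -> 1
  row 21 [10101]: ((1 IMPLIES (1 XOR 1)) AND ((NOT 1 XOR 0) AND NOT 0)) -> 0
  row 22 [10110]: ((0 IMPLIES (1 XOR 0)) AND ((NOT 0 XOR 1) AND NOT 1)) -> 0
  row 23 [10111]: ((1 IMPLIES (1 XOR 1)) AND ((NOT 1 XOR 1) AND NOT 1)) -> 0
  row 24 [11000]: ((0 IMPLIES (0 XOR 0)) AND ((NOT 0 XOR 0) AND NOT 0)) -> 1
  row 25 [11001]: ((1 IMPLIES (0 XOR 1)) AND ((NOT 1 XOR 0) AND NOT 0)) -> 0
  row 26 [11010]: ((0 IMPLIES (0 XOR 0)) AND ((NOT 0 XOR 1) AND NOT 1)) -> 0
  row 27 [11011]: ((1 IMPLIES (0 XOR 1)) AND ((NOT 1 XOR 1) AND NOT 1)) -> 0
  row 28 [11100]: ((0 IMPLIES (1 XOR 0)) AND ((NOT 0 XOR 0) AND NOT 0)) -> 1
  row 29 [11101]: ((1 IMPLIES (1 XOR 1)) AND ((NOT 1 XOR 0) AND NOT 0)) -> 0
  row 30 [11110]: ((0 IMPLIES (1 XOR 0)) AND ((NOT 0 XOR 1) AND NOT 1)) -> 0
  row 31 [11111]: ((1 IMPLIES (1 XOR 1)) AND ((NOT 1 XOR 1) AND NOT 1)) -> 0
Full result column, 4 rows per line (a,b,c fixed per line; d,e runs 00..11 left to right):
  rows 0-3 [a,b,c=000]: 1000  = hex 8
  rows 4-7 [a,b,c=001]: 1000  = hex 8
  rows 8-11 [a,b,c=010]: 1000  = hex 8
  rows 12-15 [a,b,c=011]: 1000  = hex 8
  rows 16-19 [a,b,c=100]: 1000  = hex 8
  rows 20-23 [a,b,c=101]: 1000  = hex 8
  rows 24-27 [a,b,c=110]: 1000  = hex 8
  rows 28-31 [a,b,c=111]: 1000  = hex 8
Output column (row 0 .. row 31) = 10001000100010001000100010001000
Output column grouped in 4s = 1000 1000 1000 1000 1000 1000 1000 1000 = 0x88888888
Convert to decimal digit by digit (value = value*16 + digit):
  8 -> 8
  8*16 + 8 = 136
  136*16 + 8 = 2184
  2184*16 + 8 = 34952
  34952*16 + 8 = 559240
  559240*16 + 8 = 8947848
  8947848*16 + 8 = 143165576
  143165576*16 + 8 = 2290649224
Decimal = 2290649224

2290649224


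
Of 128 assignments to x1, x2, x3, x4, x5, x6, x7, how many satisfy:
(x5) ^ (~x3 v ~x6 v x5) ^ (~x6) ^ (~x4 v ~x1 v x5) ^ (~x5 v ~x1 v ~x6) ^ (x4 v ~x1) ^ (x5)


CNF with 7 clauses over 7 vars (128 assignments).
An assignment satisfies CNF iff every clause has >=1 true literal.
Check each row (bits = x1,x2,x3,x4,x5,x6,x7; clause T/F shown):
  row 0 [0000000]: clauses=FTTTTTF -> 0
  row 1 [0000001]: clauses=FTTTTTF -> 0
  row 2 [0000010]: clauses=FTFTTTF -> 0
  row 3 [0000011]: clauses=FTFTTTF -> 0
  row 4 [0000100]: clauses=TTTTTTT -> 1
  (every remaining row is evaluated the same way; all 128 results are listed next)
Full result column, 8 rows per line (x1,x2,x3,x4 fixed per line; x5,x6,x7 runs 000..111 left to right):
  rows 0-7 [x1,x2,x3,x4=0000]: 00001100  (ones: 2)
  rows 8-15 [x1,x2,x3,x4=0001]: 00001100  (ones: 2)
  rows 16-23 [x1,x2,x3,x4=0010]: 00001100  (ones: 2)
  rows 24-31 [x1,x2,x3,x4=0011]: 00001100  (ones: 2)
  rows 32-39 [x1,x2,x3,x4=0100]: 00001100  (ones: 2)
  rows 40-47 [x1,x2,x3,x4=0101]: 00001100  (ones: 2)
  rows 48-55 [x1,x2,x3,x4=0110]: 00001100  (ones: 2)
  rows 56-63 [x1,x2,x3,x4=0111]: 00001100  (ones: 2)
  rows 64-71 [x1,x2,x3,x4=1000]: 00000000  (ones: 0)
  rows 72-79 [x1,x2,x3,x4=1001]: 00001100  (ones: 2)
  rows 80-87 [x1,x2,x3,x4=1010]: 00000000  (ones: 0)
  rows 88-95 [x1,x2,x3,x4=1011]: 00001100  (ones: 2)
  rows 96-103 [x1,x2,x3,x4=1100]: 00000000  (ones: 0)
  rows 104-111 [x1,x2,x3,x4=1101]: 00001100  (ones: 2)
  rows 112-119 [x1,x2,x3,x4=1110]: 00000000  (ones: 0)
  rows 120-127 [x1,x2,x3,x4=1111]: 00001100  (ones: 2)
Satisfying assignments = 2+2+2+2+2+2+2+2+0+2+0+2+0+2+0+2 = 24

24


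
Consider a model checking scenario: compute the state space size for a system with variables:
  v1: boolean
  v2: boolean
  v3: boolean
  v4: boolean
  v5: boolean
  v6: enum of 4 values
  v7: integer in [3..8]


State space = product of domain sizes of all variables.
Domain sizes:
  v1 (boolean): 2
  v2 (boolean): 2
  v3 (boolean): 2
  v4 (boolean): 2
  v5 (boolean): 2
  v6 (enum of 4 values): 4
  v7 (integer in [3..8]): 6
Product = 2 * 2 * 2 * 2 * 2 * 4 * 6 = 768

768


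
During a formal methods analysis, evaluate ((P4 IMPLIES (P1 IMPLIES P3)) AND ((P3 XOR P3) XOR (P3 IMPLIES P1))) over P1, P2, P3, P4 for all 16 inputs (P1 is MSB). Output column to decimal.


Formula: ((P4 IMPLIES (P1 IMPLIES P3)) AND ((P3 XOR P3) XOR (P3 IMPLIES P1))) over P1, P2, P3, P4 (16 rows)
Evaluate each row (bits = P1,P2,P3,P4, MSB first):
  row 0 [0000]: ((0 IMPLIES (0 IMPLIES 0)) AND ((0 XOR 0) XOR (0 IMPLIES 0))) -> 1
  row 1 [0001]: ((1 IMPLIES (0 IMPLIES 0)) AND ((0 XOR 0) XOR (0 IMPLIES 0))) -> 1
  row 2 [0010]: ((0 IMPLIES (0 IMPLIES 1)) AND ((1 XOR 1) XOR (1 IMPLIES 0))) -> 0
  row 3 [0011]: ((1 IMPLIES (0 IMPLIES 1)) AND ((1 XOR 1) XOR (1 IMPLIES 0))) -> 0
  row 4 [0100]: ((0 IMPLIES (0 IMPLIES 0)) AND ((0 XOR 0) XOR (0 IMPLIES 0))) -> 1
  row 5 [0101]: ((1 IMPLIES (0 IMPLIES 0)) AND ((0 XOR 0) XOR (0 IMPLIES 0))) -> 1
  row 6 [0110]: ((0 IMPLIES (0 IMPLIES 1)) AND ((1 XOR 1) XOR (1 IMPLIES 0))) -> 0
  row 7 [0111]: ((1 IMPLIES (0 IMPLIES 1)) AND ((1 XOR 1) XOR (1 IMPLIES 0))) -> 0
  row 8 [1000]: ((0 IMPLIES (1 IMPLIES 0)) AND ((0 XOR 0) XOR (0 IMPLIES 1))) -> 1
  row 9 [1001]: ((1 IMPLIES (1 IMPLIES 0)) AND ((0 XOR 0) XOR (0 IMPLIES 1))) -> 0
  row 10 [1010]: ((0 IMPLIES (1 IMPLIES 1)) AND ((1 XOR 1) XOR (1 IMPLIES 1))) -> 1
  row 11 [1011]: ((1 IMPLIES (1 IMPLIES 1)) AND ((1 XOR 1) XOR (1 IMPLIES 1))) -> 1
  row 12 [1100]: ((0 IMPLIES (1 IMPLIES 0)) AND ((0 XOR 0) XOR (0 IMPLIES 1))) -> 1
  row 13 [1101]: ((1 IMPLIES (1 IMPLIES 0)) AND ((0 XOR 0) XOR (0 IMPLIES 1))) -> 0
  row 14 [1110]: ((0 IMPLIES (1 IMPLIES 1)) AND ((1 XOR 1) XOR (1 IMPLIES 1))) -> 1
  row 15 [1111]: ((1 IMPLIES (1 IMPLIES 1)) AND ((1 XOR 1) XOR (1 IMPLIES 1))) -> 1
Full result column, 4 rows per line (P1,P2 fixed per line; P3,P4 runs 00..11 left to right):
  rows 0-3 [P1,P2=00]: 1100  = hex C
  rows 4-7 [P1,P2=01]: 1100  = hex C
  rows 8-11 [P1,P2=10]: 1011  = hex B
  rows 12-15 [P1,P2=11]: 1011  = hex B
Output column (row 0 .. row 15) = 1100110010111011
Output column grouped in 4s = 1100 1100 1011 1011 = 0xCCBB
Convert to decimal digit by digit (value = value*16 + digit):
  C -> 12
  12*16 + 12 (C) = 204
  204*16 + 11 (B) = 3275
  3275*16 + 11 (B) = 52411
Decimal = 52411

52411


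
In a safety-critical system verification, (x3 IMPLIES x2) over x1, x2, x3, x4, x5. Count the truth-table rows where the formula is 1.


Formula: (x3 IMPLIES x2) over 5 vars (32 rows)
Evaluate each row (x1, x2, x3, x4, x5 as bits, MSB first):
  row 0 [00000]: (0 IMPLIES 0) -> 1
  row 1 [00001]: (0 IMPLIES 0) -> 1
  row 2 [00010]: (0 IMPLIES 0) -> 1
  row 3 [00011]: (0 IMPLIES 0) -> 1
  row 4 [00100]: (1 IMPLIES 0) -> 0
  row 5 [00101]: (1 IMPLIES 0) -> 0
  row 6 [00110]: (1 IMPLIES 0) -> 0
  row 7 [00111]: (1 IMPLIES 0) -> 0
  row 8 [01000]: (0 IMPLIES 1) -> 1
  row 9 [01001]: (0 IMPLIES 1) -> 1
  row 10 [01010]: (0 IMPLIES 1) -> 1
  row 11 [01011]: (0 IMPLIES 1) -> 1
  row 12 [01100]: (1 IMPLIES 1) -> 1
  row 13 [01101]: (1 IMPLIES 1) -> 1
  row 14 [01110]: (1 IMPLIES 1) -> 1
  row 15 [01111]: (1 IMPLIES 1) -> 1
  row 16 [10000]: (0 IMPLIES 0) -> 1
  row 17 [10001]: (0 IMPLIES 0) -> 1
  row 18 [10010]: (0 IMPLIES 0) -> 1
  row 19 [10011]: (0 IMPLIES 0) -> 1
  row 20 [10100]: (1 IMPLIES 0) -> 0
  row 21 [10101]: (1 IMPLIES 0) -> 0
  row 22 [10110]: (1 IMPLIES 0) -> 0
  row 23 [10111]: (1 IMPLIES 0) -> 0
  row 24 [11000]: (0 IMPLIES 1) -> 1
  row 25 [11001]: (0 IMPLIES 1) -> 1
  row 26 [11010]: (0 IMPLIES 1) -> 1
  row 27 [11011]: (0 IMPLIES 1) -> 1
  row 28 [11100]: (1 IMPLIES 1) -> 1
  row 29 [11101]: (1 IMPLIES 1) -> 1
  row 30 [11110]: (1 IMPLIES 1) -> 1
  row 31 [11111]: (1 IMPLIES 1) -> 1
Full result column, 8 rows per line (x1,x2 fixed per line; x3,x4,x5 runs 000..111 left to right):
  rows 0-7 [x1,x2=00]: 11110000  (ones: 4)
  rows 8-15 [x1,x2=01]: 11111111  (ones: 8)
  rows 16-23 [x1,x2=10]: 11110000  (ones: 4)
  rows 24-31 [x1,x2=11]: 11111111  (ones: 8)
Count of 1-rows = 4+8+4+8 = 24

24
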